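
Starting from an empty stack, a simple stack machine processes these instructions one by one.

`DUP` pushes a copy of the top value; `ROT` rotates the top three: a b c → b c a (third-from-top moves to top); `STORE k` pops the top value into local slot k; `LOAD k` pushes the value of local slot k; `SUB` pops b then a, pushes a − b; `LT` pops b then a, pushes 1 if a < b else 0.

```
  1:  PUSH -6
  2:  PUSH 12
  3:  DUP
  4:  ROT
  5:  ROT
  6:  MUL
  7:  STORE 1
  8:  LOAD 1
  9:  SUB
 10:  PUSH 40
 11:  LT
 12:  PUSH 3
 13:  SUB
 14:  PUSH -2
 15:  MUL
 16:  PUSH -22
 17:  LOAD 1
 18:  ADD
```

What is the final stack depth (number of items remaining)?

2

PUSH -6  -> -6
PUSH 12  -> -6 12
DUP      -> -6 12 12
ROT      -> 12 12 -6
ROT      -> 12 -6 12
MUL      -> 12 -72
STORE 1  -> 12
LOAD 1   -> 12 -72
SUB      -> 84
PUSH 40  -> 84 40
LT       -> 0
PUSH 3   -> 0 3
SUB      -> -3
PUSH -2  -> -3 -2
MUL      -> 6
PUSH -22 -> 6 -22
LOAD 1   -> 6 -22 -72
ADD      -> 6 -94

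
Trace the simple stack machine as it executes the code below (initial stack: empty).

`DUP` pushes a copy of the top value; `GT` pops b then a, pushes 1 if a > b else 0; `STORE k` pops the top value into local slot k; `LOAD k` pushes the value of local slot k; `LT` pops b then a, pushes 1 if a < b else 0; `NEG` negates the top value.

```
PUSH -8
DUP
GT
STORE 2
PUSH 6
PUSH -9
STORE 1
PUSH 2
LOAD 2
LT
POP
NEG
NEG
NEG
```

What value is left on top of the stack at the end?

PUSH -8  [-8]
DUP      [-8, -8]
GT       [0]
STORE 2  []
PUSH 6   [6]
PUSH -9  [6, -9]
STORE 1  [6]
PUSH 2   [6, 2]
LOAD 2   [6, 2, 0]
LT       [6, 0]
POP      [6]
NEG      [-6]
NEG      [6]
NEG      [-6]

-6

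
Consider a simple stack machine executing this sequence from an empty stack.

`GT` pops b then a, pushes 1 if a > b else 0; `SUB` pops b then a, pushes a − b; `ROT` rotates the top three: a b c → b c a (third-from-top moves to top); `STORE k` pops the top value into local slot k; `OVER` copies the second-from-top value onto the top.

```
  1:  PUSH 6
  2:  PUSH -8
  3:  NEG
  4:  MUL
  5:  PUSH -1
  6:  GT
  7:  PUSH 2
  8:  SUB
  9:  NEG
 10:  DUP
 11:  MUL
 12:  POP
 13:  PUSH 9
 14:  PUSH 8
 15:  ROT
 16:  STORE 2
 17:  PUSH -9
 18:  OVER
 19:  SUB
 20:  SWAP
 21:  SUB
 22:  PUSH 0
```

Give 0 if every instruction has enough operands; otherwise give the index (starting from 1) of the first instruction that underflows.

PUSH 6  → [6]
PUSH -8 → [6, -8]
NEG     → [6, 8]
MUL     → [48]
PUSH -1 → [48, -1]
GT      → [1]
PUSH 2  → [1, 2]
SUB     → [-1]
NEG     → [1]
DUP     → [1, 1]
MUL     → [1]
POP     → []
PUSH 9  → [9]
PUSH 8  → [9, 8]
ROT  — needs 3 operands, stack has 2 → underflow

15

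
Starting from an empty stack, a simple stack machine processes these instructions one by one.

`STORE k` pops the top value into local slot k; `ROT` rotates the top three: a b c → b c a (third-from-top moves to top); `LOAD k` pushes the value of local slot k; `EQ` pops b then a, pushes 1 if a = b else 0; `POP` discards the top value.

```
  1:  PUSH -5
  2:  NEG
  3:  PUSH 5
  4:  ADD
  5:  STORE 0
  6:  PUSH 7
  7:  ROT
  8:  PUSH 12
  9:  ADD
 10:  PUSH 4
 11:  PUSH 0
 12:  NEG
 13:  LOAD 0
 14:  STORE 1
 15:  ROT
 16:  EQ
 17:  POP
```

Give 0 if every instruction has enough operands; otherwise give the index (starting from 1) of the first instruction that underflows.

PUSH -5 : -5
NEG     : 5
PUSH 5  : 5 5
ADD     : 10
STORE 0 : (empty)
PUSH 7  : 7
ROT  — needs 3 operands, stack has 1 → underflow

7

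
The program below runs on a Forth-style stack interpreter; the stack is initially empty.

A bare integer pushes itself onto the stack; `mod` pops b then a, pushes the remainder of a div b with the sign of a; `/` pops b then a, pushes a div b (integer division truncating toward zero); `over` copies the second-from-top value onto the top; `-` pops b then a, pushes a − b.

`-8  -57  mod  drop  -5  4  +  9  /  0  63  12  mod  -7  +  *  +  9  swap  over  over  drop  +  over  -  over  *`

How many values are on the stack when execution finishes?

2

-8   -> [-8]
-57  -> [-8, -57]
mod  -> [-8]
drop -> []
-5   -> [-5]
4    -> [-5, 4]
+    -> [-1]
9    -> [-1, 9]
/    -> [0]
0    -> [0, 0]
63   -> [0, 0, 63]
12   -> [0, 0, 63, 12]
mod  -> [0, 0, 3]
-7   -> [0, 0, 3, -7]
+    -> [0, 0, -4]
*    -> [0, 0]
+    -> [0]
9    -> [0, 9]
swap -> [9, 0]
over -> [9, 0, 9]
over -> [9, 0, 9, 0]
drop -> [9, 0, 9]
+    -> [9, 9]
over -> [9, 9, 9]
-    -> [9, 0]
over -> [9, 0, 9]
*    -> [9, 0]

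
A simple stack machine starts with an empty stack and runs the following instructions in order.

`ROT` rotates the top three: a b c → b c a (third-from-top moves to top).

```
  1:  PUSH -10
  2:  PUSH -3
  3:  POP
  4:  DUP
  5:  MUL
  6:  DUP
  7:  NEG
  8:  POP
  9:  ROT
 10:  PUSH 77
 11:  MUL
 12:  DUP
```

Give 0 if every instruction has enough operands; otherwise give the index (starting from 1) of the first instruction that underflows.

9

PUSH -10 -> -10
PUSH -3  -> -10 -3
POP      -> -10
DUP      -> -10 -10
MUL      -> 100
DUP      -> 100 100
NEG      -> 100 -100
POP      -> 100
ROT  — needs 3 operands, stack has 1 → underflow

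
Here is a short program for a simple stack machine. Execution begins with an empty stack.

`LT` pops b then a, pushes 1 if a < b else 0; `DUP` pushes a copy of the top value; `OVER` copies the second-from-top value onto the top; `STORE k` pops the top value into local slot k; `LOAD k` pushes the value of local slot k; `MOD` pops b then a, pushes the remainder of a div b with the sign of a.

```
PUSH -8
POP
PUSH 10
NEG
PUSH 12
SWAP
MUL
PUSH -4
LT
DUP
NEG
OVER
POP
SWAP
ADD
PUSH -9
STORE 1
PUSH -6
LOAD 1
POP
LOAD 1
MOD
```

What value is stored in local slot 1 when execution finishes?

-9

PUSH -8 -> -8
POP     -> (empty)
PUSH 10 -> 10
NEG     -> -10
PUSH 12 -> -10 12
SWAP    -> 12 -10
MUL     -> -120
PUSH -4 -> -120 -4
LT      -> 1
DUP     -> 1 1
NEG     -> 1 -1
OVER    -> 1 -1 1
POP     -> 1 -1
SWAP    -> -1 1
ADD     -> 0
PUSH -9 -> 0 -9
STORE 1 -> 0
PUSH -6 -> 0 -6
LOAD 1  -> 0 -6 -9
POP     -> 0 -6
LOAD 1  -> 0 -6 -9
MOD     -> 0 -6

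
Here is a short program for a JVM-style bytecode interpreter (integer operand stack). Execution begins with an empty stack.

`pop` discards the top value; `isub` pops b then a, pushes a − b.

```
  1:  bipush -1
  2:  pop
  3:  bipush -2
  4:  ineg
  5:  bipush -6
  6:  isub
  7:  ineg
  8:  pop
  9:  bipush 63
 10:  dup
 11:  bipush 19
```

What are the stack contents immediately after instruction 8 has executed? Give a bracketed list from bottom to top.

bipush -1 → -1
pop       → (empty)
bipush -2 → -2
ineg      → 2
bipush -6 → 2 -6
isub      → 8
ineg      → -8
pop       → (empty)

[]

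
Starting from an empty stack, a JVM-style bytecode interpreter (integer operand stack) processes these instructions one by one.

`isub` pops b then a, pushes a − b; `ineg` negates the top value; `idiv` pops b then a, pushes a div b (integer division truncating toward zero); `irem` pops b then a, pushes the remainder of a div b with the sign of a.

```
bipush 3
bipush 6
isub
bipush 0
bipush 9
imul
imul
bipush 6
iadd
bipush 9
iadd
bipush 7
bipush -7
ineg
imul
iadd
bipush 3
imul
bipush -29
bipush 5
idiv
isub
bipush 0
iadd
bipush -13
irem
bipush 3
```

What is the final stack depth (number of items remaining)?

2

bipush 3    3
bipush 6    3 6
isub        -3
bipush 0    -3 0
bipush 9    -3 0 9
imul        -3 0
imul        0
bipush 6    0 6
iadd        6
bipush 9    6 9
iadd        15
bipush 7    15 7
bipush -7   15 7 -7
ineg        15 7 7
imul        15 49
iadd        64
bipush 3    64 3
imul        192
bipush -29  192 -29
bipush 5    192 -29 5
idiv        192 -5
isub        197
bipush 0    197 0
iadd        197
bipush -13  197 -13
irem        2
bipush 3    2 3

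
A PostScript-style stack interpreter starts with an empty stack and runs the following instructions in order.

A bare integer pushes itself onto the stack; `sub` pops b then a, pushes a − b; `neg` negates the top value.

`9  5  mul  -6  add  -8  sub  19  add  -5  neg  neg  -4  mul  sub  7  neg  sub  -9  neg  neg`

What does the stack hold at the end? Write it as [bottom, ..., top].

9   → 9
5   → 9 5
mul → 45
-6  → 45 -6
add → 39
-8  → 39 -8
sub → 47
19  → 47 19
add → 66
-5  → 66 -5
neg → 66 5
neg → 66 -5
-4  → 66 -5 -4
mul → 66 20
sub → 46
7   → 46 7
neg → 46 -7
sub → 53
-9  → 53 -9
neg → 53 9
neg → 53 -9

[53, -9]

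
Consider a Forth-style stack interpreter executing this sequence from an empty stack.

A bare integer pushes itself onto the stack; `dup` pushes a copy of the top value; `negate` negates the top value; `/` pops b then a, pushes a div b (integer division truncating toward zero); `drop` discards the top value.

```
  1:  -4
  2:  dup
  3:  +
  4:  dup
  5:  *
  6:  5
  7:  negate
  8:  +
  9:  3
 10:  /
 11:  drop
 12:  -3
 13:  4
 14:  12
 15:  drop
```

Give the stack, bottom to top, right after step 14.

[-3, 4, 12]

-4     -> -4
dup    -> -4 -4
+      -> -8
dup    -> -8 -8
*      -> 64
5      -> 64 5
negate -> 64 -5
+      -> 59
3      -> 59 3
/      -> 19
drop   -> (empty)
-3     -> -3
4      -> -3 4
12     -> -3 4 12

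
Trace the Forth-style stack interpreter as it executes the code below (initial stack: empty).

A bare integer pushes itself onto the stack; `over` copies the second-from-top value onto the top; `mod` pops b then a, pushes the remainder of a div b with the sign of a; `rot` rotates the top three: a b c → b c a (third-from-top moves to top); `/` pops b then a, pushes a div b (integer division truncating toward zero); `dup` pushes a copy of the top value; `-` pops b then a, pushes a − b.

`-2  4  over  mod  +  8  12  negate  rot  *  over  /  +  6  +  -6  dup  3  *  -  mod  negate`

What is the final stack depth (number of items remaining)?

-2     -> [-2]
4      -> [-2, 4]
over   -> [-2, 4, -2]
mod    -> [-2, 0]
+      -> [-2]
8      -> [-2, 8]
12     -> [-2, 8, 12]
negate -> [-2, 8, -12]
rot    -> [8, -12, -2]
*      -> [8, 24]
over   -> [8, 24, 8]
/      -> [8, 3]
+      -> [11]
6      -> [11, 6]
+      -> [17]
-6     -> [17, -6]
dup    -> [17, -6, -6]
3      -> [17, -6, -6, 3]
*      -> [17, -6, -18]
-      -> [17, 12]
mod    -> [5]
negate -> [-5]

1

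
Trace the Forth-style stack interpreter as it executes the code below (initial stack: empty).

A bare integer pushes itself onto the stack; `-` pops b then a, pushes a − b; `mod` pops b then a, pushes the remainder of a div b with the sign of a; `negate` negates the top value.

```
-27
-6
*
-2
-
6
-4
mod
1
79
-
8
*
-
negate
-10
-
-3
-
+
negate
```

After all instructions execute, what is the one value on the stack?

449

-27     -27
-6      -27 -6
*       162
-2      162 -2
-       164
6       164 6
-4      164 6 -4
mod     164 2
1       164 2 1
79      164 2 1 79
-       164 2 -78
8       164 2 -78 8
*       164 2 -624
-       164 626
negate  164 -626
-10     164 -626 -10
-       164 -616
-3      164 -616 -3
-       164 -613
+       -449
negate  449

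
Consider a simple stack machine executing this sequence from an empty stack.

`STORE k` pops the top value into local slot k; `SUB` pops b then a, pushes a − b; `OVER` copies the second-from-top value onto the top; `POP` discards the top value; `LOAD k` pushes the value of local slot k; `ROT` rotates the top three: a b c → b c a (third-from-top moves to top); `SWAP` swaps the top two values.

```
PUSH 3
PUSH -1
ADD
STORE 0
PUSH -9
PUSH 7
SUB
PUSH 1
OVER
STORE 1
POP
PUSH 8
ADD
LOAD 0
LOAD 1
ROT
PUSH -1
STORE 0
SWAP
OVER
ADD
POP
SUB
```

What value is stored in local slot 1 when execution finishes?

PUSH 3  → 3
PUSH -1 → 3 -1
ADD     → 2
STORE 0 → (empty)
PUSH -9 → -9
PUSH 7  → -9 7
SUB     → -16
PUSH 1  → -16 1
OVER    → -16 1 -16
STORE 1 → -16 1
POP     → -16
PUSH 8  → -16 8
ADD     → -8
LOAD 0  → -8 2
LOAD 1  → -8 2 -16
ROT     → 2 -16 -8
PUSH -1 → 2 -16 -8 -1
STORE 0 → 2 -16 -8
SWAP    → 2 -8 -16
OVER    → 2 -8 -16 -8
ADD     → 2 -8 -24
POP     → 2 -8
SUB     → 10

-16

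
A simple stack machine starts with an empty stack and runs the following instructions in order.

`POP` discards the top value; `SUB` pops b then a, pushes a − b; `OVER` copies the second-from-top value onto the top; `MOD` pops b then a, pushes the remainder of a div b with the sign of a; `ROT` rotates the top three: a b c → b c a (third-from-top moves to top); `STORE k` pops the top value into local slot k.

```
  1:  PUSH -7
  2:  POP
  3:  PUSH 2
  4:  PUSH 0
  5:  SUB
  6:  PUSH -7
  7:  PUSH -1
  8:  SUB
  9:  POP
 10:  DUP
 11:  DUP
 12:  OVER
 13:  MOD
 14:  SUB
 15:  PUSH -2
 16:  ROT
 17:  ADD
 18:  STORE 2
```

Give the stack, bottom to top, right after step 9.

PUSH -7 : -7
POP     : (empty)
PUSH 2  : 2
PUSH 0  : 2 0
SUB     : 2
PUSH -7 : 2 -7
PUSH -1 : 2 -7 -1
SUB     : 2 -6
POP     : 2

[2]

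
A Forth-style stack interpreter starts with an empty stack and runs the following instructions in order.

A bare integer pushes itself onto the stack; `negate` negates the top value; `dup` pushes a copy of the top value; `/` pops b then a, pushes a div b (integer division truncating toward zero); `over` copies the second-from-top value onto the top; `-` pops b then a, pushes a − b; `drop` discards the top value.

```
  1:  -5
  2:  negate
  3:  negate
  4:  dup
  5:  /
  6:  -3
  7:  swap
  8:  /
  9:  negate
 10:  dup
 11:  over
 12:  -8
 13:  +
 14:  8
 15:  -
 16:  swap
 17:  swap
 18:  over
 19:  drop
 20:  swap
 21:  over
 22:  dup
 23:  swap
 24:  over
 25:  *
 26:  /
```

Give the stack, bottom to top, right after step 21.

-5     → [-5]
negate → [5]
negate → [-5]
dup    → [-5, -5]
/      → [1]
-3     → [1, -3]
swap   → [-3, 1]
/      → [-3]
negate → [3]
dup    → [3, 3]
over   → [3, 3, 3]
-8     → [3, 3, 3, -8]
+      → [3, 3, -5]
8      → [3, 3, -5, 8]
-      → [3, 3, -13]
swap   → [3, -13, 3]
swap   → [3, 3, -13]
over   → [3, 3, -13, 3]
drop   → [3, 3, -13]
swap   → [3, -13, 3]
over   → [3, -13, 3, -13]

[3, -13, 3, -13]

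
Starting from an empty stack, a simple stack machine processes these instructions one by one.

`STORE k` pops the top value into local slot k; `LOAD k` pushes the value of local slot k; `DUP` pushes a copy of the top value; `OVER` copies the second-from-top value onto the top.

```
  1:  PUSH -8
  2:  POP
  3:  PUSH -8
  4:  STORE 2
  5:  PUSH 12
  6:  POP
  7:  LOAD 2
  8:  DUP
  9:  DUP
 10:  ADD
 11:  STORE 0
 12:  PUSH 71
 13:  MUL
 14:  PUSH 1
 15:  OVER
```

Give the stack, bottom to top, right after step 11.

[-8]

PUSH -8 → [-8]
POP     → []
PUSH -8 → [-8]
STORE 2 → []
PUSH 12 → [12]
POP     → []
LOAD 2  → [-8]
DUP     → [-8, -8]
DUP     → [-8, -8, -8]
ADD     → [-8, -16]
STORE 0 → [-8]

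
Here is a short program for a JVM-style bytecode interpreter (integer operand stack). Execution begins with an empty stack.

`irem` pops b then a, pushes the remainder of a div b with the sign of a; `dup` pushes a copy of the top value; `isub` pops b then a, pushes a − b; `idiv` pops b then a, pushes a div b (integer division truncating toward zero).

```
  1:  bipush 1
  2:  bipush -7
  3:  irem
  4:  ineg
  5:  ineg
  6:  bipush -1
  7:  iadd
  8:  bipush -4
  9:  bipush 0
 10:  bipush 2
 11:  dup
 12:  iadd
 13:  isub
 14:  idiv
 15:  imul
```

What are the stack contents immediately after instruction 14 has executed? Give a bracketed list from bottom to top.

bipush 1   [1]
bipush -7  [1, -7]
irem       [1]
ineg       [-1]
ineg       [1]
bipush -1  [1, -1]
iadd       [0]
bipush -4  [0, -4]
bipush 0   [0, -4, 0]
bipush 2   [0, -4, 0, 2]
dup        [0, -4, 0, 2, 2]
iadd       [0, -4, 0, 4]
isub       [0, -4, -4]
idiv       [0, 1]

[0, 1]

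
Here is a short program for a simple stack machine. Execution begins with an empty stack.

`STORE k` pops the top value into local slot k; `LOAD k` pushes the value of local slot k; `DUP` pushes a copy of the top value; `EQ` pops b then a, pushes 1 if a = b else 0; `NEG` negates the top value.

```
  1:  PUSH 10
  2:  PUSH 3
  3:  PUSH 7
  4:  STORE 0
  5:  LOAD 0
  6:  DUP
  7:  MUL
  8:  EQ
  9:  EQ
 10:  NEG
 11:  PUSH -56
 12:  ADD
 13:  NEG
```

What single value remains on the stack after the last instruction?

PUSH 10  -> [10]
PUSH 3   -> [10, 3]
PUSH 7   -> [10, 3, 7]
STORE 0  -> [10, 3]
LOAD 0   -> [10, 3, 7]
DUP      -> [10, 3, 7, 7]
MUL      -> [10, 3, 49]
EQ       -> [10, 0]
EQ       -> [0]
NEG      -> [0]
PUSH -56 -> [0, -56]
ADD      -> [-56]
NEG      -> [56]

56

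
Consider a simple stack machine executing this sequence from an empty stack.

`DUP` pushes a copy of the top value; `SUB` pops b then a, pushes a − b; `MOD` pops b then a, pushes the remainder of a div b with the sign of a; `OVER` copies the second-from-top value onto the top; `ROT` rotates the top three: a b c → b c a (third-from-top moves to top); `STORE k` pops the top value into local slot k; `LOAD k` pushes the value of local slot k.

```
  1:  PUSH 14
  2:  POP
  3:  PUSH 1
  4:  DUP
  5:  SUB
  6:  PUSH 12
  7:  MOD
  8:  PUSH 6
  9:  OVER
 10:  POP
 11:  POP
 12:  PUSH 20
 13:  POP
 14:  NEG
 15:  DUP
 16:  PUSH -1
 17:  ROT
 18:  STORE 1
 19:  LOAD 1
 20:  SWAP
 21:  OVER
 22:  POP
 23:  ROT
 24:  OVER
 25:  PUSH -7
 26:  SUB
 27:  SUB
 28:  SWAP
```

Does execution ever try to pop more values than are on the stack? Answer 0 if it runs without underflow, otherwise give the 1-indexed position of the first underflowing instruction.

PUSH 14  [14]
POP      []
PUSH 1   [1]
DUP      [1, 1]
SUB      [0]
PUSH 12  [0, 12]
MOD      [0]
PUSH 6   [0, 6]
OVER     [0, 6, 0]
POP      [0, 6]
POP      [0]
PUSH 20  [0, 20]
POP      [0]
NEG      [0]
DUP      [0, 0]
PUSH -1  [0, 0, -1]
ROT      [0, -1, 0]
STORE 1  [0, -1]
LOAD 1   [0, -1, 0]
SWAP     [0, 0, -1]
OVER     [0, 0, -1, 0]
POP      [0, 0, -1]
ROT      [0, -1, 0]
OVER     [0, -1, 0, -1]
PUSH -7  [0, -1, 0, -1, -7]
SUB      [0, -1, 0, 6]
SUB      [0, -1, -6]
SWAP     [0, -6, -1]

0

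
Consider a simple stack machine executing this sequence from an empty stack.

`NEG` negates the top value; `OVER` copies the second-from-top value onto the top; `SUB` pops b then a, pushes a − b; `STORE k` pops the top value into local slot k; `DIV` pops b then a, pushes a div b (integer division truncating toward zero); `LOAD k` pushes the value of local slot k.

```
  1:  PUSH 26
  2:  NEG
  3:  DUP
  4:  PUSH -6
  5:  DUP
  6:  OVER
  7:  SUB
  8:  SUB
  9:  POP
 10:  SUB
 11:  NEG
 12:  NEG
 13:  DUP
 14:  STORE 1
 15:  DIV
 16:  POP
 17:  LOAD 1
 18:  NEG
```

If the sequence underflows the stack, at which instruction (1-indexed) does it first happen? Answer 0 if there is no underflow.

15

PUSH 26 : 26
NEG     : -26
DUP     : -26 -26
PUSH -6 : -26 -26 -6
DUP     : -26 -26 -6 -6
OVER    : -26 -26 -6 -6 -6
SUB     : -26 -26 -6 0
SUB     : -26 -26 -6
POP     : -26 -26
SUB     : 0
NEG     : 0
NEG     : 0
DUP     : 0 0
STORE 1 : 0
DIV  — needs 2 operands, stack has 1 → underflow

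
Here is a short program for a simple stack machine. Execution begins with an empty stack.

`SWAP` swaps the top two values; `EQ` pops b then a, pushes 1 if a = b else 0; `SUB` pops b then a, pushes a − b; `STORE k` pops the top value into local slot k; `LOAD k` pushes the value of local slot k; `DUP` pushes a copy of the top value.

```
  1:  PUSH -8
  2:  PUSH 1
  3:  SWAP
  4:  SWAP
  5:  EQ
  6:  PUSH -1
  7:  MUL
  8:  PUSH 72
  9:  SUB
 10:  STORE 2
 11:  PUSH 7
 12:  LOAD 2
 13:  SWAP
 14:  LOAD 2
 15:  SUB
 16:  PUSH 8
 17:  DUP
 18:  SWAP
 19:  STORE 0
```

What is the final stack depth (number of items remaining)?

3

PUSH -8 → -8
PUSH 1  → -8 1
SWAP    → 1 -8
SWAP    → -8 1
EQ      → 0
PUSH -1 → 0 -1
MUL     → 0
PUSH 72 → 0 72
SUB     → -72
STORE 2 → (empty)
PUSH 7  → 7
LOAD 2  → 7 -72
SWAP    → -72 7
LOAD 2  → -72 7 -72
SUB     → -72 79
PUSH 8  → -72 79 8
DUP     → -72 79 8 8
SWAP    → -72 79 8 8
STORE 0 → -72 79 8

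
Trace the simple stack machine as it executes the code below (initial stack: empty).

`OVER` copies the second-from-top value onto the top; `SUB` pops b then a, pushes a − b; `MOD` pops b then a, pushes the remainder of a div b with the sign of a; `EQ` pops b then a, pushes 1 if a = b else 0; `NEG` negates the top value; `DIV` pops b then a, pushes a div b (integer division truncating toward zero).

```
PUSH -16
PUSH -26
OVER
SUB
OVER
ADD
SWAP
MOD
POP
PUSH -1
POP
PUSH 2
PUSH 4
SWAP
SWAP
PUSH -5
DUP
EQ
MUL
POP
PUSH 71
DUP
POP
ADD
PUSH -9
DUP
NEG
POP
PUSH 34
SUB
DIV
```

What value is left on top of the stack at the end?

PUSH -16 → -16
PUSH -26 → -16 -26
OVER     → -16 -26 -16
SUB      → -16 -10
OVER     → -16 -10 -16
ADD      → -16 -26
SWAP     → -26 -16
MOD      → -10
POP      → (empty)
PUSH -1  → -1
POP      → (empty)
PUSH 2   → 2
PUSH 4   → 2 4
SWAP     → 4 2
SWAP     → 2 4
PUSH -5  → 2 4 -5
DUP      → 2 4 -5 -5
EQ       → 2 4 1
MUL      → 2 4
POP      → 2
PUSH 71  → 2 71
DUP      → 2 71 71
POP      → 2 71
ADD      → 73
PUSH -9  → 73 -9
DUP      → 73 -9 -9
NEG      → 73 -9 9
POP      → 73 -9
PUSH 34  → 73 -9 34
SUB      → 73 -43
DIV      → -1

-1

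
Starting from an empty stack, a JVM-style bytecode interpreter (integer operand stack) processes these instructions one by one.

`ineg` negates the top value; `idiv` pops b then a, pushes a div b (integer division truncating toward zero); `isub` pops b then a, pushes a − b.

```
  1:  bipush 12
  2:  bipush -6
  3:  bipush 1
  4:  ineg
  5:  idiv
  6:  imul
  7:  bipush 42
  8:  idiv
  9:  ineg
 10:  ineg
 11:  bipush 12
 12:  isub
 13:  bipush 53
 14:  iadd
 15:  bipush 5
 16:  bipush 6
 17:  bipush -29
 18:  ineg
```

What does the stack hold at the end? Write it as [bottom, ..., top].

[42, 5, 6, 29]

bipush 12  : [12]
bipush -6  : [12, -6]
bipush 1   : [12, -6, 1]
ineg       : [12, -6, -1]
idiv       : [12, 6]
imul       : [72]
bipush 42  : [72, 42]
idiv       : [1]
ineg       : [-1]
ineg       : [1]
bipush 12  : [1, 12]
isub       : [-11]
bipush 53  : [-11, 53]
iadd       : [42]
bipush 5   : [42, 5]
bipush 6   : [42, 5, 6]
bipush -29 : [42, 5, 6, -29]
ineg       : [42, 5, 6, 29]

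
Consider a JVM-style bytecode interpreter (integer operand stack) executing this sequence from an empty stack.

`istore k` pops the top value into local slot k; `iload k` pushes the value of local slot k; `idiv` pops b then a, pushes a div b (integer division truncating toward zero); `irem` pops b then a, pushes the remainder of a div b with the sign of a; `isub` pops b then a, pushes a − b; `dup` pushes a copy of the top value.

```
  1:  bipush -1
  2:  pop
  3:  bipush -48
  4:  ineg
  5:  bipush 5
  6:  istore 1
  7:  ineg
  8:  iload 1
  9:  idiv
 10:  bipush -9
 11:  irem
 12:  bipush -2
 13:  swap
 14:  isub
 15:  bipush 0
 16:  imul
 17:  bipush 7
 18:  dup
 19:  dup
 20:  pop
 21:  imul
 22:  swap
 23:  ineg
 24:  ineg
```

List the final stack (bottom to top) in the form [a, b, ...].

[49, 0]

bipush -1  → [-1]
pop        → []
bipush -48 → [-48]
ineg       → [48]
bipush 5   → [48, 5]
istore 1   → [48]
ineg       → [-48]
iload 1    → [-48, 5]
idiv       → [-9]
bipush -9  → [-9, -9]
irem       → [0]
bipush -2  → [0, -2]
swap       → [-2, 0]
isub       → [-2]
bipush 0   → [-2, 0]
imul       → [0]
bipush 7   → [0, 7]
dup        → [0, 7, 7]
dup        → [0, 7, 7, 7]
pop        → [0, 7, 7]
imul       → [0, 49]
swap       → [49, 0]
ineg       → [49, 0]
ineg       → [49, 0]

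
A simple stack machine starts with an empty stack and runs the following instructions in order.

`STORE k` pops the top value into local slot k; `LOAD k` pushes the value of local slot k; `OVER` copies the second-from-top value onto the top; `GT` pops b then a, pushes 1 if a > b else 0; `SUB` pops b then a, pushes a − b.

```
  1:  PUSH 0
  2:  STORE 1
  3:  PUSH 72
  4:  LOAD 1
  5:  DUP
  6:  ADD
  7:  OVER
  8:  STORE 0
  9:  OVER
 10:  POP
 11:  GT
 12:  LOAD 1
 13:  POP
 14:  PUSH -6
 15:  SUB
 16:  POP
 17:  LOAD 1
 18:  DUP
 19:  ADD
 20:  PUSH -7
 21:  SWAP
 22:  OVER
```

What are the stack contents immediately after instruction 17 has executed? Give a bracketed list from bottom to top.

[0]

PUSH 0  : [0]
STORE 1 : []
PUSH 72 : [72]
LOAD 1  : [72, 0]
DUP     : [72, 0, 0]
ADD     : [72, 0]
OVER    : [72, 0, 72]
STORE 0 : [72, 0]
OVER    : [72, 0, 72]
POP     : [72, 0]
GT      : [1]
LOAD 1  : [1, 0]
POP     : [1]
PUSH -6 : [1, -6]
SUB     : [7]
POP     : []
LOAD 1  : [0]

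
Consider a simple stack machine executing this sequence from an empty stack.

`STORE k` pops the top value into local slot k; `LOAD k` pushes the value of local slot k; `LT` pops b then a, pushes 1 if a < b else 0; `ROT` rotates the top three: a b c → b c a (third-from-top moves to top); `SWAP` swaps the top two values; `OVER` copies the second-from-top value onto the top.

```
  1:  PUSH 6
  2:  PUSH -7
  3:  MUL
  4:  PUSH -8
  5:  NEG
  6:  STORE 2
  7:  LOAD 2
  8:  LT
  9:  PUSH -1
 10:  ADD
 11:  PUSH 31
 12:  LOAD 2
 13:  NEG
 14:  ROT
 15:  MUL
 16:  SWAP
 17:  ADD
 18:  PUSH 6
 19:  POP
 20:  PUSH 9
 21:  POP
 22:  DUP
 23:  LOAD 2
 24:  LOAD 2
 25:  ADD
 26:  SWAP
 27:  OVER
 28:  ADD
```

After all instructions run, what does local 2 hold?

8

PUSH 6   [6]
PUSH -7  [6, -7]
MUL      [-42]
PUSH -8  [-42, -8]
NEG      [-42, 8]
STORE 2  [-42]
LOAD 2   [-42, 8]
LT       [1]
PUSH -1  [1, -1]
ADD      [0]
PUSH 31  [0, 31]
LOAD 2   [0, 31, 8]
NEG      [0, 31, -8]
ROT      [31, -8, 0]
MUL      [31, 0]
SWAP     [0, 31]
ADD      [31]
PUSH 6   [31, 6]
POP      [31]
PUSH 9   [31, 9]
POP      [31]
DUP      [31, 31]
LOAD 2   [31, 31, 8]
LOAD 2   [31, 31, 8, 8]
ADD      [31, 31, 16]
SWAP     [31, 16, 31]
OVER     [31, 16, 31, 16]
ADD      [31, 16, 47]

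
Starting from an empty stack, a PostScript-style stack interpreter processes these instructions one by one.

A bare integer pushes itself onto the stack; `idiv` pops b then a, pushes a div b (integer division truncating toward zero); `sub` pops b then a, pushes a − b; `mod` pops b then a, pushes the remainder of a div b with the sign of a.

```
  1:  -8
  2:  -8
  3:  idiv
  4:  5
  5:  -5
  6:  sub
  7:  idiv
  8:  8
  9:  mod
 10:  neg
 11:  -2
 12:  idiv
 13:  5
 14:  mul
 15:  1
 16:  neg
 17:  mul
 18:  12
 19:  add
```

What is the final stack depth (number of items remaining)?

1

-8   : -8
-8   : -8 -8
idiv : 1
5    : 1 5
-5   : 1 5 -5
sub  : 1 10
idiv : 0
8    : 0 8
mod  : 0
neg  : 0
-2   : 0 -2
idiv : 0
5    : 0 5
mul  : 0
1    : 0 1
neg  : 0 -1
mul  : 0
12   : 0 12
add  : 12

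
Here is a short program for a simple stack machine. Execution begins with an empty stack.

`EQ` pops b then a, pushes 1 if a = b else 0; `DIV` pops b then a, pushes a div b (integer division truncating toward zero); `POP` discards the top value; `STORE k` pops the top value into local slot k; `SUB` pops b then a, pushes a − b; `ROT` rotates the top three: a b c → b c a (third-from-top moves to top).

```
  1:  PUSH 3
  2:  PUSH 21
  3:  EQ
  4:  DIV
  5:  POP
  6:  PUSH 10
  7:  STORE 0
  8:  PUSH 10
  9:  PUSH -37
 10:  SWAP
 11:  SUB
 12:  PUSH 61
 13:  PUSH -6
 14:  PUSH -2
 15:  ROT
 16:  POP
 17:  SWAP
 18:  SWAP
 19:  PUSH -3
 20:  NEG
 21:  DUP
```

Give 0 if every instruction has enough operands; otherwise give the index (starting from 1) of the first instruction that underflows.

PUSH 3  → [3]
PUSH 21 → [3, 21]
EQ      → [0]
DIV  — needs 2 operands, stack has 1 → underflow

4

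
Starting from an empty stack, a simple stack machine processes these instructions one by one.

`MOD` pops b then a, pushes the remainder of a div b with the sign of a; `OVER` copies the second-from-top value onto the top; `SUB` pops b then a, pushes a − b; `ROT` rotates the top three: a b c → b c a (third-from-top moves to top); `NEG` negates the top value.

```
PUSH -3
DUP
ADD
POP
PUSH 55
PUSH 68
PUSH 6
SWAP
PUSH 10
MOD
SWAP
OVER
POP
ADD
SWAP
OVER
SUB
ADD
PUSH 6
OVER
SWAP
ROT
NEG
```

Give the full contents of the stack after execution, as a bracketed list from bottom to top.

[55, 6, -55]

PUSH -3 → -3
DUP     → -3 -3
ADD     → -6
POP     → (empty)
PUSH 55 → 55
PUSH 68 → 55 68
PUSH 6  → 55 68 6
SWAP    → 55 6 68
PUSH 10 → 55 6 68 10
MOD     → 55 6 8
SWAP    → 55 8 6
OVER    → 55 8 6 8
POP     → 55 8 6
ADD     → 55 14
SWAP    → 14 55
OVER    → 14 55 14
SUB     → 14 41
ADD     → 55
PUSH 6  → 55 6
OVER    → 55 6 55
SWAP    → 55 55 6
ROT     → 55 6 55
NEG     → 55 6 -55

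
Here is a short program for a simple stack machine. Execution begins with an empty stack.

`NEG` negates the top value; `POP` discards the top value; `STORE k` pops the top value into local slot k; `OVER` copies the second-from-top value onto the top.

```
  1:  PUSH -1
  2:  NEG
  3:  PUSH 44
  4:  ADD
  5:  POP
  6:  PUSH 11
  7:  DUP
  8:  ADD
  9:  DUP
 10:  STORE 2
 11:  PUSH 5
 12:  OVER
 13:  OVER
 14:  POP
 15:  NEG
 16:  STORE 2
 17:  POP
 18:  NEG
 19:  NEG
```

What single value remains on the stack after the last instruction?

22

PUSH -1  -1
NEG      1
PUSH 44  1 44
ADD      45
POP      (empty)
PUSH 11  11
DUP      11 11
ADD      22
DUP      22 22
STORE 2  22
PUSH 5   22 5
OVER     22 5 22
OVER     22 5 22 5
POP      22 5 22
NEG      22 5 -22
STORE 2  22 5
POP      22
NEG      -22
NEG      22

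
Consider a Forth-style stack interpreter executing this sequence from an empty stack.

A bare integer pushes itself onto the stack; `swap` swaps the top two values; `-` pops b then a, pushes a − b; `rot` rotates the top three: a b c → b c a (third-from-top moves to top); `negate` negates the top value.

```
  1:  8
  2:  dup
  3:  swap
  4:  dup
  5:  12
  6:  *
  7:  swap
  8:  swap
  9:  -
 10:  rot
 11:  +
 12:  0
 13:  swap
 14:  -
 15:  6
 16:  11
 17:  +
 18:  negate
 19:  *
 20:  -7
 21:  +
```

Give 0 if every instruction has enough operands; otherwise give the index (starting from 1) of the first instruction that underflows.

10

8    → [8]
dup  → [8, 8]
swap → [8, 8]
dup  → [8, 8, 8]
12   → [8, 8, 8, 12]
*    → [8, 8, 96]
swap → [8, 96, 8]
swap → [8, 8, 96]
-    → [8, -88]
rot  — needs 3 operands, stack has 2 → underflow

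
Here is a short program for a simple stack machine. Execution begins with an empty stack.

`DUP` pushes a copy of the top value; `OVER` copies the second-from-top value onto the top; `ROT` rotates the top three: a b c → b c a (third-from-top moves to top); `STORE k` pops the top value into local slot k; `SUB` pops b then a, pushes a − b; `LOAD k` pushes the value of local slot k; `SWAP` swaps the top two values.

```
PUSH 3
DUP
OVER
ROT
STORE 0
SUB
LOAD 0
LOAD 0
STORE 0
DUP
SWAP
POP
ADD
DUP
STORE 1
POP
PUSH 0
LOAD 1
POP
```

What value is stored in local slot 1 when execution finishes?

PUSH 3  → 3
DUP     → 3 3
OVER    → 3 3 3
ROT     → 3 3 3
STORE 0 → 3 3
SUB     → 0
LOAD 0  → 0 3
LOAD 0  → 0 3 3
STORE 0 → 0 3
DUP     → 0 3 3
SWAP    → 0 3 3
POP     → 0 3
ADD     → 3
DUP     → 3 3
STORE 1 → 3
POP     → (empty)
PUSH 0  → 0
LOAD 1  → 0 3
POP     → 0

3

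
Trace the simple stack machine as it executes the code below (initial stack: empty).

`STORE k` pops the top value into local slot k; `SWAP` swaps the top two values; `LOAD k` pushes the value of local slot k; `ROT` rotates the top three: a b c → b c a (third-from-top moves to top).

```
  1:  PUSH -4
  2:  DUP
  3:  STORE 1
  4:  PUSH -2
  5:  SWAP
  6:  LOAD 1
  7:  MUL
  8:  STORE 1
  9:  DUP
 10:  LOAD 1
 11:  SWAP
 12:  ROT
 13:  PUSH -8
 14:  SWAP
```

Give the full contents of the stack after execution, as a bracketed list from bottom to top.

[16, -2, -8, -2]

PUSH -4 → -4
DUP     → -4 -4
STORE 1 → -4
PUSH -2 → -4 -2
SWAP    → -2 -4
LOAD 1  → -2 -4 -4
MUL     → -2 16
STORE 1 → -2
DUP     → -2 -2
LOAD 1  → -2 -2 16
SWAP    → -2 16 -2
ROT     → 16 -2 -2
PUSH -8 → 16 -2 -2 -8
SWAP    → 16 -2 -8 -2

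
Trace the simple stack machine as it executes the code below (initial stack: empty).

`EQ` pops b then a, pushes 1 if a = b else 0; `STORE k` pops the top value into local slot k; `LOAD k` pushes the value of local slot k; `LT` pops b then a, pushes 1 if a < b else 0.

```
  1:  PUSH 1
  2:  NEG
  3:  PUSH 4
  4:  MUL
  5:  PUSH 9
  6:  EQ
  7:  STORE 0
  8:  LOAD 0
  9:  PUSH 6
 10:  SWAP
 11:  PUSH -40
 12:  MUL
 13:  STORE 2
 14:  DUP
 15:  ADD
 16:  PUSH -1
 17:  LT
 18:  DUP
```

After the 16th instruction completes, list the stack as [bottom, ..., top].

[12, -1]

PUSH 1   : [1]
NEG      : [-1]
PUSH 4   : [-1, 4]
MUL      : [-4]
PUSH 9   : [-4, 9]
EQ       : [0]
STORE 0  : []
LOAD 0   : [0]
PUSH 6   : [0, 6]
SWAP     : [6, 0]
PUSH -40 : [6, 0, -40]
MUL      : [6, 0]
STORE 2  : [6]
DUP      : [6, 6]
ADD      : [12]
PUSH -1  : [12, -1]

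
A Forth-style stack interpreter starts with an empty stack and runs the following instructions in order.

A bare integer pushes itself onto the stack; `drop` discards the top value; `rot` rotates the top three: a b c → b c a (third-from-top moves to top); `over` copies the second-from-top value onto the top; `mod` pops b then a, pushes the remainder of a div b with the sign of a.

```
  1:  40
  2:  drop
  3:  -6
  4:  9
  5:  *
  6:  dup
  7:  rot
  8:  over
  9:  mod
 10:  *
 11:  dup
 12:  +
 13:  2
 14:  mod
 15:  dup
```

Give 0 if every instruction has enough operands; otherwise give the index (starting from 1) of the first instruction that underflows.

7

40   : [40]
drop : []
-6   : [-6]
9    : [-6, 9]
*    : [-54]
dup  : [-54, -54]
rot  — needs 3 operands, stack has 2 → underflow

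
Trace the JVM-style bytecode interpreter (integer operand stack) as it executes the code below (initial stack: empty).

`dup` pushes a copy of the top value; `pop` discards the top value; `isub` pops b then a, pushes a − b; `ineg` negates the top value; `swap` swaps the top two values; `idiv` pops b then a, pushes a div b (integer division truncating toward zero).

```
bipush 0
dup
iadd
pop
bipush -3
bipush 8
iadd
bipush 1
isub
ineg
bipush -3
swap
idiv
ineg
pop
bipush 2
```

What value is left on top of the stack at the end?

bipush 0   [0]
dup        [0, 0]
iadd       [0]
pop        []
bipush -3  [-3]
bipush 8   [-3, 8]
iadd       [5]
bipush 1   [5, 1]
isub       [4]
ineg       [-4]
bipush -3  [-4, -3]
swap       [-3, -4]
idiv       [0]
ineg       [0]
pop        []
bipush 2   [2]

2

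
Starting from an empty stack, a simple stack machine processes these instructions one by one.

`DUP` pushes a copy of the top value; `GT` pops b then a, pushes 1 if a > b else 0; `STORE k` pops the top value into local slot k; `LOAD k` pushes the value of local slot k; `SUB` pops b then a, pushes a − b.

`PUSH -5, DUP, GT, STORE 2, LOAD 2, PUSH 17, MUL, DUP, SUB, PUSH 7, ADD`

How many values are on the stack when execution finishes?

1

PUSH -5  [-5]
DUP      [-5, -5]
GT       [0]
STORE 2  []
LOAD 2   [0]
PUSH 17  [0, 17]
MUL      [0]
DUP      [0, 0]
SUB      [0]
PUSH 7   [0, 7]
ADD      [7]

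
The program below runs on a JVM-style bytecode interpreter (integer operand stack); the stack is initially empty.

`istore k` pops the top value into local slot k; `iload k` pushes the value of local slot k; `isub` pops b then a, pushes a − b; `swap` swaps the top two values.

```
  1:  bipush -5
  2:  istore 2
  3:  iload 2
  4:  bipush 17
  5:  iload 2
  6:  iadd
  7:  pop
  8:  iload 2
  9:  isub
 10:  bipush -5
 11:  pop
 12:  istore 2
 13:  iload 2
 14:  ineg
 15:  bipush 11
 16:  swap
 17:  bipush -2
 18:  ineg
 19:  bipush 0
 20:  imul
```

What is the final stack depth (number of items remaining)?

bipush -5 : [-5]
istore 2  : []
iload 2   : [-5]
bipush 17 : [-5, 17]
iload 2   : [-5, 17, -5]
iadd      : [-5, 12]
pop       : [-5]
iload 2   : [-5, -5]
isub      : [0]
bipush -5 : [0, -5]
pop       : [0]
istore 2  : []
iload 2   : [0]
ineg      : [0]
bipush 11 : [0, 11]
swap      : [11, 0]
bipush -2 : [11, 0, -2]
ineg      : [11, 0, 2]
bipush 0  : [11, 0, 2, 0]
imul      : [11, 0, 0]

3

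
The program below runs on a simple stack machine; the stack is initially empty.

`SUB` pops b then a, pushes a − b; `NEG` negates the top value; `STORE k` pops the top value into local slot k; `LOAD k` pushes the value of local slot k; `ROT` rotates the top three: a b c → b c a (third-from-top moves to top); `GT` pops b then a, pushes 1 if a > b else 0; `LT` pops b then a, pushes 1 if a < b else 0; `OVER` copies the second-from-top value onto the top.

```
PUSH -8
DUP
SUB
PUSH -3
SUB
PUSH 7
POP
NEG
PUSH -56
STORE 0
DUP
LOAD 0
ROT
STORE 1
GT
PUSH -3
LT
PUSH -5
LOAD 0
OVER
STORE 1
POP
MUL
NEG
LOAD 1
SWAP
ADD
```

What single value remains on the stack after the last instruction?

PUSH -8  → [-8]
DUP      → [-8, -8]
SUB      → [0]
PUSH -3  → [0, -3]
SUB      → [3]
PUSH 7   → [3, 7]
POP      → [3]
NEG      → [-3]
PUSH -56 → [-3, -56]
STORE 0  → [-3]
DUP      → [-3, -3]
LOAD 0   → [-3, -3, -56]
ROT      → [-3, -56, -3]
STORE 1  → [-3, -56]
GT       → [1]
PUSH -3  → [1, -3]
LT       → [0]
PUSH -5  → [0, -5]
LOAD 0   → [0, -5, -56]
OVER     → [0, -5, -56, -5]
STORE 1  → [0, -5, -56]
POP      → [0, -5]
MUL      → [0]
NEG      → [0]
LOAD 1   → [0, -5]
SWAP     → [-5, 0]
ADD      → [-5]

-5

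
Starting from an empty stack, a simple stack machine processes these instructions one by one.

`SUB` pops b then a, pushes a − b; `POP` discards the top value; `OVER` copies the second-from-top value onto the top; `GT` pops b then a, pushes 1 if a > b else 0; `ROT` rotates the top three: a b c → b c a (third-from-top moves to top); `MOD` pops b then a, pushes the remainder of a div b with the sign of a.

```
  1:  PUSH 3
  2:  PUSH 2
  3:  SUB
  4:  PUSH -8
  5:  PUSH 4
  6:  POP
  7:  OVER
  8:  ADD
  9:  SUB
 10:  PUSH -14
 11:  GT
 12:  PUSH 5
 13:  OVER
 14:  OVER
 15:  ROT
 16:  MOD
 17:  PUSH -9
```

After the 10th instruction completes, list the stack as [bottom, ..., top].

[8, -14]

PUSH 3   : [3]
PUSH 2   : [3, 2]
SUB      : [1]
PUSH -8  : [1, -8]
PUSH 4   : [1, -8, 4]
POP      : [1, -8]
OVER     : [1, -8, 1]
ADD      : [1, -7]
SUB      : [8]
PUSH -14 : [8, -14]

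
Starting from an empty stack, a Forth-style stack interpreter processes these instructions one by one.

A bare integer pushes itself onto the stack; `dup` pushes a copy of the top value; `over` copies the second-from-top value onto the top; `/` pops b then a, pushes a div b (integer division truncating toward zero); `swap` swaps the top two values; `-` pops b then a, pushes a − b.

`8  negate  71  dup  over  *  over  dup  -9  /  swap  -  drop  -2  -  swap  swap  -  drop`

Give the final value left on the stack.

-8

8      → [8]
negate → [-8]
71     → [-8, 71]
dup    → [-8, 71, 71]
over   → [-8, 71, 71, 71]
*      → [-8, 71, 5041]
over   → [-8, 71, 5041, 71]
dup    → [-8, 71, 5041, 71, 71]
-9     → [-8, 71, 5041, 71, 71, -9]
/      → [-8, 71, 5041, 71, -7]
swap   → [-8, 71, 5041, -7, 71]
-      → [-8, 71, 5041, -78]
drop   → [-8, 71, 5041]
-2     → [-8, 71, 5041, -2]
-      → [-8, 71, 5043]
swap   → [-8, 5043, 71]
swap   → [-8, 71, 5043]
-      → [-8, -4972]
drop   → [-8]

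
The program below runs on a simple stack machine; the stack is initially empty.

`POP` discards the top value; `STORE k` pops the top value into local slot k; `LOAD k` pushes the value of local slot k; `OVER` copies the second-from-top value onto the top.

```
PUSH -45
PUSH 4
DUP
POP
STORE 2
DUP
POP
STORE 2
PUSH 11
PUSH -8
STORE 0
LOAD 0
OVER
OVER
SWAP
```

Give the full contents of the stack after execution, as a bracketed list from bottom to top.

PUSH -45  -45
PUSH 4    -45 4
DUP       -45 4 4
POP       -45 4
STORE 2   -45
DUP       -45 -45
POP       -45
STORE 2   (empty)
PUSH 11   11
PUSH -8   11 -8
STORE 0   11
LOAD 0    11 -8
OVER      11 -8 11
OVER      11 -8 11 -8
SWAP      11 -8 -8 11

[11, -8, -8, 11]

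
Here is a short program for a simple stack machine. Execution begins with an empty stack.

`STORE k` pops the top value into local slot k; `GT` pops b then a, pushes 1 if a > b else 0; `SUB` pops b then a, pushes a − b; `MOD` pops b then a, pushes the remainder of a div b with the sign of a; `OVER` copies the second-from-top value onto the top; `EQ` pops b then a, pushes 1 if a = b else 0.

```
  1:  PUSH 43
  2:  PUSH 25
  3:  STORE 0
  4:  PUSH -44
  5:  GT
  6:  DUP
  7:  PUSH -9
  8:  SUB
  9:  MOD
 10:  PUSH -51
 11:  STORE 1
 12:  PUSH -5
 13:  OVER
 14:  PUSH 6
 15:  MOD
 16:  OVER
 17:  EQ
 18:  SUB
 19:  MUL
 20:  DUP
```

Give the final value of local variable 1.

-51

PUSH 43  → 43
PUSH 25  → 43 25
STORE 0  → 43
PUSH -44 → 43 -44
GT       → 1
DUP      → 1 1
PUSH -9  → 1 1 -9
SUB      → 1 10
MOD      → 1
PUSH -51 → 1 -51
STORE 1  → 1
PUSH -5  → 1 -5
OVER     → 1 -5 1
PUSH 6   → 1 -5 1 6
MOD      → 1 -5 1
OVER     → 1 -5 1 -5
EQ       → 1 -5 0
SUB      → 1 -5
MUL      → -5
DUP      → -5 -5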